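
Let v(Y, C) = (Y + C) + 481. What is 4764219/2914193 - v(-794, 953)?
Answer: -1860319301/2914193 ≈ -638.37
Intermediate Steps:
v(Y, C) = 481 + C + Y (v(Y, C) = (C + Y) + 481 = 481 + C + Y)
4764219/2914193 - v(-794, 953) = 4764219/2914193 - (481 + 953 - 794) = 4764219*(1/2914193) - 1*640 = 4764219/2914193 - 640 = -1860319301/2914193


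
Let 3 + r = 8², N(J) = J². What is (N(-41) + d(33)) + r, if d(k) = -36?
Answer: 1706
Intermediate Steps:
r = 61 (r = -3 + 8² = -3 + 64 = 61)
(N(-41) + d(33)) + r = ((-41)² - 36) + 61 = (1681 - 36) + 61 = 1645 + 61 = 1706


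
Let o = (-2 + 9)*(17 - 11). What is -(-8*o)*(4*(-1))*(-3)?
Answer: 4032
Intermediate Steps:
o = 42 (o = 7*6 = 42)
-(-8*o)*(4*(-1))*(-3) = -(-8*42)*(4*(-1))*(-3) = -(-336)*(-4*(-3)) = -(-336)*12 = -1*(-4032) = 4032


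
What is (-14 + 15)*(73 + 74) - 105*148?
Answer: -15393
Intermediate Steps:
(-14 + 15)*(73 + 74) - 105*148 = 1*147 - 15540 = 147 - 15540 = -15393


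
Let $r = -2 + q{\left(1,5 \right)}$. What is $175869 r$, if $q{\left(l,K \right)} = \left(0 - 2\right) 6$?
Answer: $-2462166$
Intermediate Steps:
$q{\left(l,K \right)} = -12$ ($q{\left(l,K \right)} = \left(-2\right) 6 = -12$)
$r = -14$ ($r = -2 - 12 = -14$)
$175869 r = 175869 \left(-14\right) = -2462166$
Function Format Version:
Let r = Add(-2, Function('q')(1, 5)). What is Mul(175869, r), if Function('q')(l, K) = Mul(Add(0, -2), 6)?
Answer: -2462166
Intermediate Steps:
Function('q')(l, K) = -12 (Function('q')(l, K) = Mul(-2, 6) = -12)
r = -14 (r = Add(-2, -12) = -14)
Mul(175869, r) = Mul(175869, -14) = -2462166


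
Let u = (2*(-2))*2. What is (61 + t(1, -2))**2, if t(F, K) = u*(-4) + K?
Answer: 8281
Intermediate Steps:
u = -8 (u = -4*2 = -8)
t(F, K) = 32 + K (t(F, K) = -8*(-4) + K = 32 + K)
(61 + t(1, -2))**2 = (61 + (32 - 2))**2 = (61 + 30)**2 = 91**2 = 8281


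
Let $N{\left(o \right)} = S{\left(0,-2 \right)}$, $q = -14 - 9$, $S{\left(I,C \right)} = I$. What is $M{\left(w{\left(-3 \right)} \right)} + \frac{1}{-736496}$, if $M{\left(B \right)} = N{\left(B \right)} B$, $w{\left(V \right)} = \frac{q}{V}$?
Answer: $- \frac{1}{736496} \approx -1.3578 \cdot 10^{-6}$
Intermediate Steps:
$q = -23$ ($q = -14 - 9 = -23$)
$N{\left(o \right)} = 0$
$w{\left(V \right)} = - \frac{23}{V}$
$M{\left(B \right)} = 0$ ($M{\left(B \right)} = 0 B = 0$)
$M{\left(w{\left(-3 \right)} \right)} + \frac{1}{-736496} = 0 + \frac{1}{-736496} = 0 - \frac{1}{736496} = - \frac{1}{736496}$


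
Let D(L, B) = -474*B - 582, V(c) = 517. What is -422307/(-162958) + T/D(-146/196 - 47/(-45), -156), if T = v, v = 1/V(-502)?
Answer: 4004331273559/1545174029883 ≈ 2.5915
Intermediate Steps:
D(L, B) = -582 - 474*B
v = 1/517 ≈ 0.0019342
T = 1/517 ≈ 0.0019342
-422307/(-162958) + T/D(-146/196 - 47/(-45), -156) = -422307/(-162958) + 1/(517*(-582 - 474*(-156))) = -422307*(-1/162958) + 1/(517*(-582 + 73944)) = 422307/162958 + (1/517)/73362 = 422307/162958 + (1/517)*(1/73362) = 422307/162958 + 1/37928154 = 4004331273559/1545174029883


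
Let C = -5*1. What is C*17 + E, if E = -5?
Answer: -90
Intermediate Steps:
C = -5
C*17 + E = -5*17 - 5 = -85 - 5 = -90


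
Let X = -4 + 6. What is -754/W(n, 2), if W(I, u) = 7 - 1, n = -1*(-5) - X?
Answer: -377/3 ≈ -125.67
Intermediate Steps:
X = 2
n = 3 (n = -1*(-5) - 1*2 = 5 - 2 = 3)
W(I, u) = 6
-754/W(n, 2) = -754/6 = -754*⅙ = -377/3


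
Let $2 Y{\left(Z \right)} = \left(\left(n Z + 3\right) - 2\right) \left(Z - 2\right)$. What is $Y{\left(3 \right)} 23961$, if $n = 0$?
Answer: $\frac{23961}{2} \approx 11981.0$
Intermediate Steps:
$Y{\left(Z \right)} = -1 + \frac{Z}{2}$ ($Y{\left(Z \right)} = \frac{\left(\left(0 Z + 3\right) - 2\right) \left(Z - 2\right)}{2} = \frac{\left(\left(0 + 3\right) - 2\right) \left(-2 + Z\right)}{2} = \frac{\left(3 - 2\right) \left(-2 + Z\right)}{2} = \frac{1 \left(-2 + Z\right)}{2} = \frac{-2 + Z}{2} = -1 + \frac{Z}{2}$)
$Y{\left(3 \right)} 23961 = \left(-1 + \frac{1}{2} \cdot 3\right) 23961 = \left(-1 + \frac{3}{2}\right) 23961 = \frac{1}{2} \cdot 23961 = \frac{23961}{2}$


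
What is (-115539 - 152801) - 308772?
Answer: -577112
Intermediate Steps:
(-115539 - 152801) - 308772 = -268340 - 308772 = -577112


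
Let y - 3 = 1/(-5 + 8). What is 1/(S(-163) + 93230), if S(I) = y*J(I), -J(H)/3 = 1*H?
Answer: 1/94860 ≈ 1.0542e-5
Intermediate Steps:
J(H) = -3*H
y = 10/3 (y = 3 + 1/(-5 + 8) = 3 + 1/3 = 10/3 ≈ 3.3333)
S(I) = -10*I (S(I) = 10*(-3*I)/3 = -10*I)
1/(S(-163) + 93230) = 1/(-10*(-163) + 93230) = 1/(1630 + 93230) = 1/94860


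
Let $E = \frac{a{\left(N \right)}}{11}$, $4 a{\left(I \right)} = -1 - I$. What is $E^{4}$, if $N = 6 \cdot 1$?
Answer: $\frac{2401}{3748096} \approx 0.00064059$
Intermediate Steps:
$N = 6$
$a{\left(I \right)} = - \frac{1}{4} - \frac{I}{4}$ ($a{\left(I \right)} = \frac{-1 - I}{4} = - \frac{1}{4} - \frac{I}{4}$)
$E = - \frac{7}{44}$ ($E = \frac{- \frac{1}{4} - \frac{3}{2}}{11} = \left(- \frac{1}{4} - \frac{3}{2}\right) \frac{1}{11} = \left(- \frac{7}{4}\right) \frac{1}{11} = - \frac{7}{44} \approx -0.15909$)
$E^{4} = \left(- \frac{7}{44}\right)^{4} = \frac{2401}{3748096}$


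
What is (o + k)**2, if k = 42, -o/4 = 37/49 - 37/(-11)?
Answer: 189282564/290521 ≈ 651.53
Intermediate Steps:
o = -8880/539 (o = -4*(37/49 - 37/(-11)) = -4*(37*(1/49) - 37*(-1/11)) = -4*(37/49 + 37/11) = -4*2220/539 = -8880/539 ≈ -16.475)
(o + k)**2 = (-8880/539 + 42)**2 = (13758/539)**2 = 189282564/290521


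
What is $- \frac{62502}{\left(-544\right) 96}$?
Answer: $\frac{10417}{8704} \approx 1.1968$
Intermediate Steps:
$- \frac{62502}{\left(-544\right) 96} = - \frac{62502}{-52224} = \left(-62502\right) \left(- \frac{1}{52224}\right) = \frac{10417}{8704}$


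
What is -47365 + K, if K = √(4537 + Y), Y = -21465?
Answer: -47365 + 92*I*√2 ≈ -47365.0 + 130.11*I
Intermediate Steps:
K = 92*I*√2 (K = √(4537 - 21465) = √(-16928) = 92*I*√2 ≈ 130.11*I)
-47365 + K = -47365 + 92*I*√2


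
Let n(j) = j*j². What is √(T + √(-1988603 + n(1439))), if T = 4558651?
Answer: √(4558651 + 6*√82716081) ≈ 2147.8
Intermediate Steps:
n(j) = j³
√(T + √(-1988603 + n(1439))) = √(4558651 + √(-1988603 + 1439³)) = √(4558651 + √(-1988603 + 2979767519)) = √(4558651 + √2977778916) = √(4558651 + 6*√82716081)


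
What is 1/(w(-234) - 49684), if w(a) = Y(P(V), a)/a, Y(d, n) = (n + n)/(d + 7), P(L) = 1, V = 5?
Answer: -4/198735 ≈ -2.0127e-5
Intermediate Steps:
Y(d, n) = 2*n/(7 + d) (Y(d, n) = (2*n)/(7 + d) = 2*n/(7 + d))
w(a) = ¼ (w(a) = (2*a/(7 + 1))/a = (2*a/8)/a = (2*a*(⅛))/a = (a/4)/a = ¼)
1/(w(-234) - 49684) = 1/(¼ - 49684) = 1/(-198735/4) = -4/198735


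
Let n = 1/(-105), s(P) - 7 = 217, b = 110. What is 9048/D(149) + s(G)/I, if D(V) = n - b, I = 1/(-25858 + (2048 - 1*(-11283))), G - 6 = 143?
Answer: -32413610488/11551 ≈ -2.8061e+6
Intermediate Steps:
G = 149 (G = 6 + 143 = 149)
s(P) = 224 (s(P) = 7 + 217 = 224)
n = -1/105 ≈ -0.0095238
I = -1/12527 (I = 1/(-25858 + (2048 + 11283)) = 1/(-25858 + 13331) = 1/(-12527) = -1/12527 ≈ -7.9828e-5)
D(V) = -11551/105 (D(V) = -1/105 - 1*110 = -1/105 - 110 = -11551/105)
9048/D(149) + s(G)/I = 9048/(-11551/105) + 224/(-1/12527) = 9048*(-105/11551) + 224*(-12527) = -950040/11551 - 2806048 = -32413610488/11551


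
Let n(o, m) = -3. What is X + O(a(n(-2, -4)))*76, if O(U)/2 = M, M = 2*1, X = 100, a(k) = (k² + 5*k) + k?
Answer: 404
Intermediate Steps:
a(k) = k² + 6*k
M = 2
O(U) = 4 (O(U) = 2*2 = 4)
X + O(a(n(-2, -4)))*76 = 100 + 4*76 = 100 + 304 = 404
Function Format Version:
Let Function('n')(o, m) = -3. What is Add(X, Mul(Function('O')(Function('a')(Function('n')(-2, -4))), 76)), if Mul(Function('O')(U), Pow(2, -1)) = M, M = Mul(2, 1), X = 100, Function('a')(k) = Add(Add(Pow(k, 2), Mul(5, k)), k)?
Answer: 404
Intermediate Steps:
Function('a')(k) = Add(Pow(k, 2), Mul(6, k))
M = 2
Function('O')(U) = 4 (Function('O')(U) = Mul(2, 2) = 4)
Add(X, Mul(Function('O')(Function('a')(Function('n')(-2, -4))), 76)) = Add(100, Mul(4, 76)) = Add(100, 304) = 404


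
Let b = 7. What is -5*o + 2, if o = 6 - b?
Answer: 7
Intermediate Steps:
o = -1 (o = 6 - 1*7 = 6 - 7 = -1)
-5*o + 2 = -5*(-1) + 2 = 5 + 2 = 7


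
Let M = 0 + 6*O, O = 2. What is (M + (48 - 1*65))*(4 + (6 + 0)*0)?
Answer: -20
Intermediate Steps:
M = 12 (M = 0 + 6*2 = 0 + 12 = 12)
(M + (48 - 1*65))*(4 + (6 + 0)*0) = (12 + (48 - 1*65))*(4 + (6 + 0)*0) = (12 + (48 - 65))*(4 + 6*0) = (12 - 17)*(4 + 0) = -5*4 = -20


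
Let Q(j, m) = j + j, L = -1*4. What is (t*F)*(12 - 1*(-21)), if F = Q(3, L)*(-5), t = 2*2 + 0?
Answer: -3960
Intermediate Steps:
L = -4
Q(j, m) = 2*j
t = 4 (t = 4 + 0 = 4)
F = -30 (F = (2*3)*(-5) = 6*(-5) = -30)
(t*F)*(12 - 1*(-21)) = (4*(-30))*(12 - 1*(-21)) = -120*(12 + 21) = -120*33 = -3960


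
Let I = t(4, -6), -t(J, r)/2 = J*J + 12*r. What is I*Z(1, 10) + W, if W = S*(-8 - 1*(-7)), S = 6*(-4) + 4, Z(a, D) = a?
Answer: 132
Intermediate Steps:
t(J, r) = -24*r - 2*J² (t(J, r) = -2*(J*J + 12*r) = -2*(J² + 12*r) = -24*r - 2*J²)
I = 112 (I = -24*(-6) - 2*4² = 144 - 2*16 = 144 - 32 = 112)
S = -20 (S = -24 + 4 = -20)
W = 20 (W = -20*(-8 - 1*(-7)) = -20*(-8 + 7) = -20*(-1) = 20)
I*Z(1, 10) + W = 112*1 + 20 = 112 + 20 = 132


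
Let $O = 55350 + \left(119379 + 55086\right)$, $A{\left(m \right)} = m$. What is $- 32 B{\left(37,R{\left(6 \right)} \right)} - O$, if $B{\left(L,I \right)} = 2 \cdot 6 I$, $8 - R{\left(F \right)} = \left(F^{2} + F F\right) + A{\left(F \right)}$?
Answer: $-202935$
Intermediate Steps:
$R{\left(F \right)} = 8 - F - 2 F^{2}$ ($R{\left(F \right)} = 8 - \left(\left(F^{2} + F F\right) + F\right) = 8 - \left(\left(F^{2} + F^{2}\right) + F\right) = 8 - \left(2 F^{2} + F\right) = 8 - \left(F + 2 F^{2}\right) = 8 - F - 2 F^{2}$)
$B{\left(L,I \right)} = 12 I$
$O = 229815$ ($O = 55350 + 174465 = 229815$)
$- 32 B{\left(37,R{\left(6 \right)} \right)} - O = - 32 \cdot 12 \left(8 - 6 - 2 \cdot 6^{2}\right) - 229815 = - 32 \cdot 12 \left(8 - 6 - 72\right) - 229815 = - 32 \cdot 12 \left(-70\right) - 229815 = \left(-32\right) \left(-840\right) - 229815 = 26880 - 229815 = -202935$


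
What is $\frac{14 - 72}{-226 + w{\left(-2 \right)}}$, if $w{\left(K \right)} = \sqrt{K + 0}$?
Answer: $\frac{6554}{25539} + \frac{29 i \sqrt{2}}{25539} \approx 0.25663 + 0.0016059 i$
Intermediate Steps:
$w{\left(K \right)} = \sqrt{K}$
$\frac{14 - 72}{-226 + w{\left(-2 \right)}} = \frac{14 - 72}{-226 + \sqrt{-2}} = - \frac{58}{-226 + i \sqrt{2}}$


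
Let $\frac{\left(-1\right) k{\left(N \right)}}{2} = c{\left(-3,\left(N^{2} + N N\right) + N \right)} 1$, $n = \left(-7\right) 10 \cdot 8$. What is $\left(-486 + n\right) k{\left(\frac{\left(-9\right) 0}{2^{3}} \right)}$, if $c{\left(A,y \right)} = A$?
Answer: $-6276$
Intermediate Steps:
$n = -560$ ($n = \left(-70\right) 8 = -560$)
$k{\left(N \right)} = 6$ ($k{\left(N \right)} = - 2 \left(\left(-3\right) 1\right) = \left(-2\right) \left(-3\right) = 6$)
$\left(-486 + n\right) k{\left(\frac{\left(-9\right) 0}{2^{3}} \right)} = \left(-486 - 560\right) 6 = \left(-1046\right) 6 = -6276$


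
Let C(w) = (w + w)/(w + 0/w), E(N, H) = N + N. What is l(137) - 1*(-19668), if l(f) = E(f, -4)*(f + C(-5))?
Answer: 57754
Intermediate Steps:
E(N, H) = 2*N
C(w) = 2 (C(w) = (2*w)/(w + 0) = (2*w)/w = 2)
l(f) = 2*f*(2 + f) (l(f) = (2*f)*(f + 2) = (2*f)*(2 + f) = 2*f*(2 + f))
l(137) - 1*(-19668) = 2*137*(2 + 137) - 1*(-19668) = 2*137*139 + 19668 = 38086 + 19668 = 57754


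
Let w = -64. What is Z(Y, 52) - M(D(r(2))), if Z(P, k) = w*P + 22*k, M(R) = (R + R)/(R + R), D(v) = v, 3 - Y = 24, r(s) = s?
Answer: 2487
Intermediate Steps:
Y = -21 (Y = 3 - 1*24 = 3 - 24 = -21)
M(R) = 1 (M(R) = (2*R)/((2*R)) = (2*R)*(1/(2*R)) = 1)
Z(P, k) = -64*P + 22*k
Z(Y, 52) - M(D(r(2))) = (-64*(-21) + 22*52) - 1*1 = (1344 + 1144) - 1 = 2488 - 1 = 2487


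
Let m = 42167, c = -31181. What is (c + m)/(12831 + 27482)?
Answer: 10986/40313 ≈ 0.27252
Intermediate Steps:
(c + m)/(12831 + 27482) = (-31181 + 42167)/(12831 + 27482) = 10986/40313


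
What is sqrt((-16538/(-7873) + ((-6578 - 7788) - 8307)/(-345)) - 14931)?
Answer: 8*I*sqrt(1713367295173965)/2716185 ≈ 121.91*I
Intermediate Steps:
sqrt((-16538/(-7873) + ((-6578 - 7788) - 8307)/(-345)) - 14931) = sqrt((-16538*(-1/7873) + (-14366 - 8307)*(-1/345)) - 14931) = sqrt((16538/7873 - 22673*(-1/345)) - 14931) = sqrt((16538/7873 + 22673/345) - 14931) = sqrt(184210139/2716185 - 14931) = sqrt(-40371148096/2716185) = 8*I*sqrt(1713367295173965)/2716185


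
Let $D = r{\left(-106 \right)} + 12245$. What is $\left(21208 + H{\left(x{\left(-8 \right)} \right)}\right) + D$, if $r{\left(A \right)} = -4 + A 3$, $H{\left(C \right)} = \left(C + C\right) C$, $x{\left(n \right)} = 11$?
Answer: $33373$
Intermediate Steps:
$H{\left(C \right)} = 2 C^{2}$ ($H{\left(C \right)} = 2 C C = 2 C^{2}$)
$r{\left(A \right)} = -4 + 3 A$
$D = 11923$ ($D = \left(-4 + 3 \left(-106\right)\right) + 12245 = \left(-4 - 318\right) + 12245 = -322 + 12245 = 11923$)
$\left(21208 + H{\left(x{\left(-8 \right)} \right)}\right) + D = \left(21208 + 2 \cdot 11^{2}\right) + 11923 = \left(21208 + 2 \cdot 121\right) + 11923 = \left(21208 + 242\right) + 11923 = 21450 + 11923 = 33373$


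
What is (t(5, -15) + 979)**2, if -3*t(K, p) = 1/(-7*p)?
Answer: 95100691456/99225 ≈ 9.5844e+5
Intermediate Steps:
t(K, p) = 1/(21*p) (t(K, p) = -(-1/(7*p))/3 = -(-1)/(21*p) = 1/(21*p))
(t(5, -15) + 979)**2 = ((1/21)/(-15) + 979)**2 = ((1/21)*(-1/15) + 979)**2 = (-1/315 + 979)**2 = (308384/315)**2 = 95100691456/99225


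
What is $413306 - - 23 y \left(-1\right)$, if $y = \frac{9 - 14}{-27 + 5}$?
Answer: $\frac{9092617}{22} \approx 4.133 \cdot 10^{5}$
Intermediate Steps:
$y = \frac{5}{22}$ ($y = - \frac{5}{-22} = \left(-5\right) \left(- \frac{1}{22}\right) = \frac{5}{22} \approx 0.22727$)
$413306 - - 23 y \left(-1\right) = 413306 - \left(-23\right) \frac{5}{22} \left(-1\right) = 413306 - \left(- \frac{115}{22}\right) \left(-1\right) = 413306 - \frac{115}{22} = \frac{9092617}{22}$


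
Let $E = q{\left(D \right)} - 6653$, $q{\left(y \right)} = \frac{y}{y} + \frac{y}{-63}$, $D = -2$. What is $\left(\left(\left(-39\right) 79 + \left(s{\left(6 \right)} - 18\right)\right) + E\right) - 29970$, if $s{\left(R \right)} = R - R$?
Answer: $- \frac{2502421}{63} \approx -39721.0$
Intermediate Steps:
$q{\left(y \right)} = 1 - \frac{y}{63}$ ($q{\left(y \right)} = 1 + y \left(- \frac{1}{63}\right) = 1 - \frac{y}{63}$)
$s{\left(R \right)} = 0$
$E = - \frac{419074}{63}$ ($E = \left(1 - - \frac{2}{63}\right) - 6653 = \left(1 + \frac{2}{63}\right) - 6653 = \frac{65}{63} - 6653 = - \frac{419074}{63} \approx -6652.0$)
$\left(\left(\left(-39\right) 79 + \left(s{\left(6 \right)} - 18\right)\right) + E\right) - 29970 = \left(\left(\left(-39\right) 79 + \left(0 - 18\right)\right) - \frac{419074}{63}\right) - 29970 = \left(\left(-3081 - 18\right) - \frac{419074}{63}\right) - 29970 = \left(-3099 - \frac{419074}{63}\right) - 29970 = - \frac{614311}{63} - 29970 = - \frac{2502421}{63}$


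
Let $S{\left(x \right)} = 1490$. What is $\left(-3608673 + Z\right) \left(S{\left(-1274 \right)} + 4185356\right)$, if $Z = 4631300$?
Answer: $4281581764442$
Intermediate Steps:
$\left(-3608673 + Z\right) \left(S{\left(-1274 \right)} + 4185356\right) = \left(-3608673 + 4631300\right) \left(1490 + 4185356\right) = 1022627 \cdot 4186846 = 4281581764442$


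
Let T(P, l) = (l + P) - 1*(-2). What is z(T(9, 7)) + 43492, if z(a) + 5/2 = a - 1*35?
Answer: 86945/2 ≈ 43473.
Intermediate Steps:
T(P, l) = 2 + P + l (T(P, l) = (P + l) + 2 = 2 + P + l)
z(a) = -75/2 + a (z(a) = -5/2 + (a - 1*35) = -5/2 + (a - 35) = -5/2 + (-35 + a) = -75/2 + a)
z(T(9, 7)) + 43492 = (-75/2 + (2 + 9 + 7)) + 43492 = (-75/2 + 18) + 43492 = -39/2 + 43492 = 86945/2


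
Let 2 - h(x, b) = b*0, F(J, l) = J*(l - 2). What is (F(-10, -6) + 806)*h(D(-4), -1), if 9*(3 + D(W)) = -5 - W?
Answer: 1772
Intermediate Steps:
D(W) = -32/9 - W/9 (D(W) = -3 + (-5 - W)/9 = -3 + (-5/9 - W/9) = -32/9 - W/9)
F(J, l) = J*(-2 + l)
h(x, b) = 2 (h(x, b) = 2 - b*0 = 2 - 1*0 = 2 + 0 = 2)
(F(-10, -6) + 806)*h(D(-4), -1) = (-10*(-2 - 6) + 806)*2 = (-10*(-8) + 806)*2 = (80 + 806)*2 = 886*2 = 1772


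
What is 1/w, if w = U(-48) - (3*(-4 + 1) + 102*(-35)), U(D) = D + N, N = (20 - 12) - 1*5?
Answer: 1/3534 ≈ 0.00028297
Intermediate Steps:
N = 3 (N = 8 - 5 = 3)
U(D) = 3 + D (U(D) = D + 3 = 3 + D)
w = 3534 (w = (3 - 48) - (3*(-4 + 1) + 102*(-35)) = -45 - (3*(-3) - 3570) = -45 - (-9 - 3570) = -45 - 1*(-3579) = -45 + 3579 = 3534)
1/w = 1/3534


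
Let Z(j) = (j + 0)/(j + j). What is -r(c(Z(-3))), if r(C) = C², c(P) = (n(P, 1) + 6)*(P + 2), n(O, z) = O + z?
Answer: -5625/16 ≈ -351.56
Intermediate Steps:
Z(j) = ½ (Z(j) = j/((2*j)) = j*(1/(2*j)) = ½)
c(P) = (2 + P)*(7 + P) (c(P) = ((P + 1) + 6)*(P + 2) = ((1 + P) + 6)*(2 + P) = (7 + P)*(2 + P) = (2 + P)*(7 + P))
-r(c(Z(-3))) = -(14 + (½)² + 9*(½))² = -(14 + ¼ + 9/2)² = -(75/4)² = -1*5625/16 = -5625/16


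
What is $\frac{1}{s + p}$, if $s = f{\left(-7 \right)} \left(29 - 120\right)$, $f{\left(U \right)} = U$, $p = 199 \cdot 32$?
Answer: $\frac{1}{7005} \approx 0.00014276$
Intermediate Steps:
$p = 6368$
$s = 637$ ($s = - 7 \left(29 - 120\right) = \left(-7\right) \left(-91\right) = 637$)
$\frac{1}{s + p} = \frac{1}{637 + 6368} = \frac{1}{7005}$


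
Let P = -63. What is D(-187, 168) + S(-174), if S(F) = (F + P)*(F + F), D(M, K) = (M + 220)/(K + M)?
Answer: 1567011/19 ≈ 82474.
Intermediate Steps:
D(M, K) = (220 + M)/(K + M)
S(F) = 2*F*(-63 + F) (S(F) = (F - 63)*(F + F) = (-63 + F)*(2*F) = 2*F*(-63 + F))
D(-187, 168) + S(-174) = (220 - 187)/(168 - 187) + 2*(-174)*(-63 - 174) = 33/(-19) + 2*(-174)*(-237) = -1/19*33 + 82476 = -33/19 + 82476 = 1567011/19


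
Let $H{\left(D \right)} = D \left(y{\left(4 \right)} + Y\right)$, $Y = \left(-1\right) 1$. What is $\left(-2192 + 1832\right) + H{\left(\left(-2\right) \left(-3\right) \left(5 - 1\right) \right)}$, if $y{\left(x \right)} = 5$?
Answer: $-264$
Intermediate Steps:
$Y = -1$
$H{\left(D \right)} = 4 D$ ($H{\left(D \right)} = D \left(5 - 1\right) = D 4 = 4 D$)
$\left(-2192 + 1832\right) + H{\left(\left(-2\right) \left(-3\right) \left(5 - 1\right) \right)} = \left(-2192 + 1832\right) + 4 \left(-2\right) \left(-3\right) \left(5 - 1\right) = -360 + 4 \cdot 6 \cdot 4 = -360 + 4 \cdot 24 = -360 + 96 = -264$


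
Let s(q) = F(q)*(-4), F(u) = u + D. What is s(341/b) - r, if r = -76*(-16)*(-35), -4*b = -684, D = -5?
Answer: 7279816/171 ≈ 42572.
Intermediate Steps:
b = 171 (b = -1/4*(-684) = 171)
F(u) = -5 + u (F(u) = u - 5 = -5 + u)
s(q) = 20 - 4*q (s(q) = (-5 + q)*(-4) = 20 - 4*q)
r = -42560 (r = 1216*(-35) = -42560)
s(341/b) - r = (20 - 1364/171) - 1*(-42560) = (20 - 1364/171) + 42560 = 2056/171 + 42560 = 7279816/171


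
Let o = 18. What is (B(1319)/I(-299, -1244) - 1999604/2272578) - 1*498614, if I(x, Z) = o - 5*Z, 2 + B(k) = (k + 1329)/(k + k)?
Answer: -2330849366255287201/4674648630729 ≈ -4.9862e+5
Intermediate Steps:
B(k) = -2 + (1329 + k)/(2*k) (B(k) = -2 + (k + 1329)/(k + k) = -2 + (1329 + k)/((2*k)) = -2 + (1329 + k)*(1/(2*k)) = -2 + (1329 + k)/(2*k))
I(x, Z) = 18 - 5*Z
(B(1319)/I(-299, -1244) - 1999604/2272578) - 1*498614 = (((3/2)*(443 - 1*1319)/1319)/(18 - 5*(-1244)) - 1999604/2272578) - 1*498614 = (((3/2)*(1/1319)*(443 - 1319))/(18 + 6220) - 1999604*1/2272578) - 498614 = (((3/2)*(1/1319)*(-876))/6238 - 999802/1136289) - 498614 = (-1314/1319*1/6238 - 999802/1136289) - 498614 = (-657/4113961 - 999802/1136289) - 498614 = -4113892977595/4674648630729 - 498614 = -2330849366255287201/4674648630729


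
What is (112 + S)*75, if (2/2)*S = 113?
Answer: 16875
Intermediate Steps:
S = 113
(112 + S)*75 = (112 + 113)*75 = 225*75 = 16875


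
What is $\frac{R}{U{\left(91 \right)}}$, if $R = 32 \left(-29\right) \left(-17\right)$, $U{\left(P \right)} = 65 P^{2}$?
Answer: $\frac{15776}{538265} \approx 0.029309$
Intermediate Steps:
$R = 15776$ ($R = \left(-928\right) \left(-17\right) = 15776$)
$\frac{R}{U{\left(91 \right)}} = \frac{15776}{65 \cdot 91^{2}} = \frac{15776}{65 \cdot 8281} = \frac{15776}{538265}$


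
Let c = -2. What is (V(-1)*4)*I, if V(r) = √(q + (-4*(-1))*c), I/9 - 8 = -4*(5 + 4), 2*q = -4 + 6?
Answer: -1008*I*√7 ≈ -2666.9*I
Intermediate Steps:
q = 1 (q = (-4 + 6)/2 = (½)*2 = 1)
I = -252 (I = 72 + 9*(-4*(5 + 4)) = 72 + 9*(-4*9) = 72 + 9*(-36) = 72 - 324 = -252)
V(r) = I*√7 (V(r) = √(1 - 4*(-1)*(-2)) = √(1 + 4*(-2)) = √(1 - 8) = √(-7) = I*√7)
(V(-1)*4)*I = ((I*√7)*4)*(-252) = (4*I*√7)*(-252) = -1008*I*√7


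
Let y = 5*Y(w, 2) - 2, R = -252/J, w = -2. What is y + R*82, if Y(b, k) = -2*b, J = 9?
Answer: -2278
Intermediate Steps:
R = -28 (R = -252/9 = -252*1/9 = -28)
y = 18 (y = 5*(-2*(-2)) - 2 = 5*4 - 2 = 20 - 2 = 18)
y + R*82 = 18 - 28*82 = 18 - 2296 = -2278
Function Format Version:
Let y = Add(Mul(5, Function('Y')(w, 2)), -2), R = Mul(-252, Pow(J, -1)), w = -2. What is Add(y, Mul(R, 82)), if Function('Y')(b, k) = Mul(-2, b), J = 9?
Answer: -2278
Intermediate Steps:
R = -28 (R = Mul(-252, Pow(9, -1)) = Mul(-252, Rational(1, 9)) = -28)
y = 18 (y = Add(Mul(5, Mul(-2, -2)), -2) = Add(Mul(5, 4), -2) = Add(20, -2) = 18)
Add(y, Mul(R, 82)) = Add(18, Mul(-28, 82)) = Add(18, -2296) = -2278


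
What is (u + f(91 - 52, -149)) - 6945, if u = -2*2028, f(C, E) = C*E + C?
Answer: -16773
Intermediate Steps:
f(C, E) = C + C*E
u = -4056
(u + f(91 - 52, -149)) - 6945 = (-4056 + (91 - 52)*(1 - 149)) - 6945 = (-4056 + 39*(-148)) - 6945 = (-4056 - 5772) - 6945 = -9828 - 6945 = -16773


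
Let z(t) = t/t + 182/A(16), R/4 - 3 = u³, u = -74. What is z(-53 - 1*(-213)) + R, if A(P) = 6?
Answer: -4862558/3 ≈ -1.6209e+6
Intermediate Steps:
R = -1620884 (R = 12 + 4*(-74)³ = 12 + 4*(-405224) = 12 - 1620896 = -1620884)
z(t) = 94/3 (z(t) = t/t + 182/6 = 1 + 182*(⅙) = 1 + 91/3 = 94/3)
z(-53 - 1*(-213)) + R = 94/3 - 1620884 = -4862558/3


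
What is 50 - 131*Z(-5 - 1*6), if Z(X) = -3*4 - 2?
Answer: 1884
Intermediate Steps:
Z(X) = -14 (Z(X) = -12 - 2 = -14)
50 - 131*Z(-5 - 1*6) = 50 - 131*(-14) = 50 + 1834 = 1884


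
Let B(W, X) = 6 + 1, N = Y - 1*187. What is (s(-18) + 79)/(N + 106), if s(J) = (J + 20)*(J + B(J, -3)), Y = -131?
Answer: -57/212 ≈ -0.26887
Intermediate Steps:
N = -318 (N = -131 - 1*187 = -131 - 187 = -318)
B(W, X) = 7
s(J) = (7 + J)*(20 + J) (s(J) = (J + 20)*(J + 7) = (20 + J)*(7 + J) = (7 + J)*(20 + J))
(s(-18) + 79)/(N + 106) = ((140 + (-18)² + 27*(-18)) + 79)/(-318 + 106) = ((140 + 324 - 486) + 79)/(-212) = (-22 + 79)*(-1/212) = 57*(-1/212) = -57/212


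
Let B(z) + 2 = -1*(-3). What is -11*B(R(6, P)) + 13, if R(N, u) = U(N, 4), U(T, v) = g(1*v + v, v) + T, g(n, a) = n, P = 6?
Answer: 2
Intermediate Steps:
U(T, v) = T + 2*v (U(T, v) = (1*v + v) + T = (v + v) + T = 2*v + T = T + 2*v)
R(N, u) = 8 + N (R(N, u) = N + 2*4 = N + 8 = 8 + N)
B(z) = 1 (B(z) = -2 - 1*(-3) = -2 + 3 = 1)
-11*B(R(6, P)) + 13 = -11*1 + 13 = -11 + 13 = 2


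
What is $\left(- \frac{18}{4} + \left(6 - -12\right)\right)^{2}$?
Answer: $\frac{729}{4} \approx 182.25$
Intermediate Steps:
$\left(- \frac{18}{4} + \left(6 - -12\right)\right)^{2} = \left(\left(-18\right) \frac{1}{4} + \left(6 + 12\right)\right)^{2} = \left(- \frac{9}{2} + 18\right)^{2} = \left(\frac{27}{2}\right)^{2} = \frac{729}{4}$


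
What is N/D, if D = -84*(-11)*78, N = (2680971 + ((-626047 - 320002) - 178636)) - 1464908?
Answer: 6527/5148 ≈ 1.2679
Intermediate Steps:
N = 91378 (N = (2680971 + (-946049 - 178636)) - 1464908 = (2680971 - 1124685) - 1464908 = 1556286 - 1464908 = 91378)
D = 72072 (D = 924*78 = 72072)
N/D = 91378/72072 = 91378*(1/72072) = 6527/5148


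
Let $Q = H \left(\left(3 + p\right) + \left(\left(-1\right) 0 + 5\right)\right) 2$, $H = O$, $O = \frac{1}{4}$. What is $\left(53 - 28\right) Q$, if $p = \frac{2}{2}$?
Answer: $\frac{225}{2} \approx 112.5$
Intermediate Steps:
$p = 1$ ($p = 2 \cdot \frac{1}{2} = 1$)
$O = \frac{1}{4} \approx 0.25$
$H = \frac{1}{4} \approx 0.25$
$Q = \frac{9}{2}$ ($Q = \frac{\left(3 + 1\right) + \left(\left(-1\right) 0 + 5\right)}{4} \cdot 2 = \frac{4 + \left(0 + 5\right)}{4} \cdot 2 = \frac{4 + 5}{4} \cdot 2 = \frac{1}{4} \cdot 9 \cdot 2 = \frac{9}{4} \cdot 2 = \frac{9}{2} \approx 4.5$)
$\left(53 - 28\right) Q = \left(53 - 28\right) \frac{9}{2} = 25 \cdot \frac{9}{2} = \frac{225}{2}$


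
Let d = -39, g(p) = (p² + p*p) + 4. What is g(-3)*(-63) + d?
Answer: -1425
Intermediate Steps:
g(p) = 4 + 2*p² (g(p) = (p² + p²) + 4 = 2*p² + 4 = 4 + 2*p²)
g(-3)*(-63) + d = (4 + 2*(-3)²)*(-63) - 39 = (4 + 2*9)*(-63) - 39 = (4 + 18)*(-63) - 39 = 22*(-63) - 39 = -1386 - 39 = -1425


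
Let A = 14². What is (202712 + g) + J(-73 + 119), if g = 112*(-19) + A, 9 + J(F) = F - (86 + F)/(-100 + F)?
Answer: 1807375/9 ≈ 2.0082e+5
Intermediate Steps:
A = 196
J(F) = -9 + F - (86 + F)/(-100 + F) (J(F) = -9 + (F - (86 + F)/(-100 + F)) = -9 + F - (86 + F)/(-100 + F))
g = -1932 (g = 112*(-19) + 196 = -2128 + 196 = -1932)
(202712 + g) + J(-73 + 119) = (202712 - 1932) + (814 + (-73 + 119)² - 110*(-73 + 119))/(-100 + (-73 + 119)) = 200780 + (814 + 46² - 110*46)/(-100 + 46) = 200780 + (814 + 2116 - 5060)/(-54) = 200780 - 1/54*(-2130) = 200780 + 355/9 = 1807375/9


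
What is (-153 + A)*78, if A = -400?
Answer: -43134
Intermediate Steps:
(-153 + A)*78 = (-153 - 400)*78 = -553*78 = -43134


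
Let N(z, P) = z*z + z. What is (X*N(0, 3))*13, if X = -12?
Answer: 0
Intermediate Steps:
N(z, P) = z + z² (N(z, P) = z² + z = z + z²)
(X*N(0, 3))*13 = -0*(1 + 0)*13 = -0*13 = -12*0*13 = 0*13 = 0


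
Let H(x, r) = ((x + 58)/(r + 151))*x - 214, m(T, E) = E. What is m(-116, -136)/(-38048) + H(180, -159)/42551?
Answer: -25762797/202372556 ≈ -0.12730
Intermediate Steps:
H(x, r) = -214 + x*(58 + x)/(151 + r) (H(x, r) = ((58 + x)/(151 + r))*x - 214 = x*(58 + x)/(151 + r) - 214 = -214 + x*(58 + x)/(151 + r))
m(-116, -136)/(-38048) + H(180, -159)/42551 = -136/(-38048) + ((-32314 + 180**2 - 214*(-159) + 58*180)/(151 - 159))/42551 = -136*(-1/38048) + ((-32314 + 32400 + 34026 + 10440)/(-8))*(1/42551) = 17/4756 - 1/8*44552*(1/42551) = 17/4756 - 5569*1/42551 = 17/4756 - 5569/42551 = -25762797/202372556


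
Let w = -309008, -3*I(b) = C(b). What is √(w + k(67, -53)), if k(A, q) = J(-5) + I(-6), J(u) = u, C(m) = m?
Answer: I*√309011 ≈ 555.89*I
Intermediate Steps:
I(b) = -b/3
k(A, q) = -3 (k(A, q) = -5 - ⅓*(-6) = -5 + 2 = -3)
√(w + k(67, -53)) = √(-309008 - 3) = √(-309011) = I*√309011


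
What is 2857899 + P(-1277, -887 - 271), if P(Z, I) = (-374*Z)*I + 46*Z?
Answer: -550259327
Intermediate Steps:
P(Z, I) = 46*Z - 374*I*Z (P(Z, I) = -374*I*Z + 46*Z = 46*Z - 374*I*Z)
2857899 + P(-1277, -887 - 271) = 2857899 + 2*(-1277)*(23 - 187*(-887 - 271)) = 2857899 + 2*(-1277)*(23 - 187*(-1158)) = 2857899 + 2*(-1277)*(23 + 216546) = 2857899 + 2*(-1277)*216569 = 2857899 - 553117226 = -550259327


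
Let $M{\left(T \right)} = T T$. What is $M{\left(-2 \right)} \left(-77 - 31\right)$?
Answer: $-432$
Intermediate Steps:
$M{\left(T \right)} = T^{2}$
$M{\left(-2 \right)} \left(-77 - 31\right) = \left(-2\right)^{2} \left(-77 - 31\right) = 4 \left(-108\right) = -432$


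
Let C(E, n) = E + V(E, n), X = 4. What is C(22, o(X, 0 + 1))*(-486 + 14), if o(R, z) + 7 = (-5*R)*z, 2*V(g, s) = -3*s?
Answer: -29500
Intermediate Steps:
V(g, s) = -3*s/2 (V(g, s) = (-3*s)/2 = -3*s/2)
o(R, z) = -7 - 5*R*z (o(R, z) = -7 + (-5*R)*z = -7 - 5*R*z)
C(E, n) = E - 3*n/2
C(22, o(X, 0 + 1))*(-486 + 14) = (22 - 3*(-7 - 5*4*(0 + 1))/2)*(-486 + 14) = (22 - 3*(-7 - 5*4*1)/2)*(-472) = (22 - 3*(-7 - 20)/2)*(-472) = (22 - 3/2*(-27))*(-472) = (22 + 81/2)*(-472) = (125/2)*(-472) = -29500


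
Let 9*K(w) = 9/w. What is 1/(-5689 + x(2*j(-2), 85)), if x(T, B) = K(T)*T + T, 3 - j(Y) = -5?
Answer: -1/5672 ≈ -0.00017630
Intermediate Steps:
j(Y) = 8 (j(Y) = 3 - 1*(-5) = 3 + 5 = 8)
K(w) = 1/w (K(w) = (9/w)/9 = 1/w)
x(T, B) = 1 + T (x(T, B) = T/T + T = 1 + T)
1/(-5689 + x(2*j(-2), 85)) = 1/(-5689 + (1 + 2*8)) = 1/(-5689 + (1 + 16)) = 1/(-5689 + 17) = 1/(-5672) = -1/5672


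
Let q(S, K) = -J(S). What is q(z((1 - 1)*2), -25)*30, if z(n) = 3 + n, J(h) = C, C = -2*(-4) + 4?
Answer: -360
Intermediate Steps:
C = 12 (C = 8 + 4 = 12)
J(h) = 12
q(S, K) = -12 (q(S, K) = -1*12 = -12)
q(z((1 - 1)*2), -25)*30 = -12*30 = -360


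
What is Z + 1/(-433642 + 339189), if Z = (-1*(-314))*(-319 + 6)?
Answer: -9283029747/94453 ≈ -98282.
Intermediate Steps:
Z = -98282 (Z = 314*(-313) = -98282)
Z + 1/(-433642 + 339189) = -98282 + 1/(-433642 + 339189) = -98282 + 1/(-94453) = -98282 - 1/94453 = -9283029747/94453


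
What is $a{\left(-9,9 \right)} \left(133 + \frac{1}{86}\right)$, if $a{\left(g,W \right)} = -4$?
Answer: $- \frac{22878}{43} \approx -532.05$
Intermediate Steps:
$a{\left(-9,9 \right)} \left(133 + \frac{1}{86}\right) = - 4 \left(133 + \frac{1}{86}\right) = \left(-4\right) \frac{11439}{86} = - \frac{22878}{43}$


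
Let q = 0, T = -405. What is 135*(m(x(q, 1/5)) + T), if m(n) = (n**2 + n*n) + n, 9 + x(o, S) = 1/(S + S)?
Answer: -44145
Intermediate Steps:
x(o, S) = -9 + 1/(2*S) (x(o, S) = -9 + 1/(S + S) = -9 + 1/(2*S))
m(n) = n + 2*n**2 (m(n) = (n**2 + n**2) + n = 2*n**2 + n = n + 2*n**2)
135*(m(x(q, 1/5)) + T) = 135*((-9 + 1/(2*(1/5)))*(1 + 2*(-9 + 1/(2*(1/5)))) - 405) = 135*((-9 + (1/2)*5)*(1 + 2*(-9 + (1/2)*5)) - 405) = 135*((-9 + 5/2)*(1 + 2*(-9 + 5/2)) - 405) = 135*(-13*(1 + 2*(-13/2))/2 - 405) = 135*(-13*(1 - 13)/2 - 405) = 135*(-13/2*(-12) - 405) = 135*(78 - 405) = 135*(-327) = -44145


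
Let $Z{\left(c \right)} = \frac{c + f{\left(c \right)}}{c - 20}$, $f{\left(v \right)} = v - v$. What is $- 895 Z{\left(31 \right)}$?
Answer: $- \frac{27745}{11} \approx -2522.3$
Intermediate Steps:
$f{\left(v \right)} = 0$
$Z{\left(c \right)} = \frac{c}{-20 + c}$ ($Z{\left(c \right)} = \frac{c + 0}{c - 20} = \frac{c}{-20 + c}$)
$- 895 Z{\left(31 \right)} = - 895 \frac{31}{-20 + 31} = - 895 \cdot \frac{31}{11} = - 895 \cdot 31 \cdot \frac{1}{11} = \left(-895\right) \frac{31}{11} = - \frac{27745}{11}$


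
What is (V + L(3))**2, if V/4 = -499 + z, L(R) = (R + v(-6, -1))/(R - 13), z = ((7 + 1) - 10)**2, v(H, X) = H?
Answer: 391921209/100 ≈ 3.9192e+6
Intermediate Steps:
z = 4 (z = (8 - 10)**2 = (-2)**2 = 4)
L(R) = (-6 + R)/(-13 + R) (L(R) = (R - 6)/(R - 13) = (-6 + R)/(-13 + R))
V = -1980 (V = 4*(-499 + 4) = 4*(-495) = -1980)
(V + L(3))**2 = (-1980 + (-6 + 3)/(-13 + 3))**2 = (-1980 - 3/(-10))**2 = (-1980 - 1/10*(-3))**2 = (-1980 + 3/10)**2 = (-19797/10)**2 = 391921209/100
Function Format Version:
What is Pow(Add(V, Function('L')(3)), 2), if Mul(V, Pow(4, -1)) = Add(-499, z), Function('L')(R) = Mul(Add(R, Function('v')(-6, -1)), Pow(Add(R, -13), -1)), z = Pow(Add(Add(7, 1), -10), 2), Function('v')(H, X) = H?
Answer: Rational(391921209, 100) ≈ 3.9192e+6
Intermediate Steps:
z = 4 (z = Pow(Add(8, -10), 2) = Pow(-2, 2) = 4)
Function('L')(R) = Mul(Pow(Add(-13, R), -1), Add(-6, R)) (Function('L')(R) = Mul(Add(R, -6), Pow(Add(R, -13), -1)) = Mul(Add(-6, R), Pow(Add(-13, R), -1)) = Mul(Pow(Add(-13, R), -1), Add(-6, R)))
V = -1980 (V = Mul(4, Add(-499, 4)) = Mul(4, -495) = -1980)
Pow(Add(V, Function('L')(3)), 2) = Pow(Add(-1980, Mul(Pow(Add(-13, 3), -1), Add(-6, 3))), 2) = Pow(Add(-1980, Mul(Pow(-10, -1), -3)), 2) = Pow(Add(-1980, Mul(Rational(-1, 10), -3)), 2) = Pow(Add(-1980, Rational(3, 10)), 2) = Pow(Rational(-19797, 10), 2) = Rational(391921209, 100)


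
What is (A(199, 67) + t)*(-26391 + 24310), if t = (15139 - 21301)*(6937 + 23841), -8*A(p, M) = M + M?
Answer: 1578680335091/4 ≈ 3.9467e+11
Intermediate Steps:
A(p, M) = -M/4 (A(p, M) = -(M + M)/8 = -M/4)
t = -189654036 (t = -6162*30778 = -189654036)
(A(199, 67) + t)*(-26391 + 24310) = (-1/4*67 - 189654036)*(-26391 + 24310) = (-67/4 - 189654036)*(-2081) = -758616211/4*(-2081) = 1578680335091/4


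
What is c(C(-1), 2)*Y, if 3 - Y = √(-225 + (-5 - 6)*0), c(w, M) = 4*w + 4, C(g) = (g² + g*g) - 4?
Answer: -12 + 60*I ≈ -12.0 + 60.0*I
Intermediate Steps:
C(g) = -4 + 2*g² (C(g) = (g² + g²) - 4 = 2*g² - 4 = -4 + 2*g²)
c(w, M) = 4 + 4*w
Y = 3 - 15*I (Y = 3 - √(-225 + (-5 - 6)*0) = 3 - √(-225 - 11*0) = 3 - √(-225 + 0) = 3 - √(-225) = 3 - 15*I ≈ 3.0 - 15.0*I)
c(C(-1), 2)*Y = (4 + 4*(-4 + 2*(-1)²))*(3 - 15*I) = (4 + 4*(-4 + 2*1))*(3 - 15*I) = (4 + 4*(-4 + 2))*(3 - 15*I) = (4 + 4*(-2))*(3 - 15*I) = (4 - 8)*(3 - 15*I) = -4*(3 - 15*I) = -12 + 60*I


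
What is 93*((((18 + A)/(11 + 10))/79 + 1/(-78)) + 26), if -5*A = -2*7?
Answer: 173828129/71890 ≈ 2418.0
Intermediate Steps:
A = 14/5 (A = -(-2)*7/5 = -⅕*(-14) = 14/5 ≈ 2.8000)
93*((((18 + A)/(11 + 10))/79 + 1/(-78)) + 26) = 93*((((18 + 14/5)/(11 + 10))/79 + 1/(-78)) + 26) = 93*((((104/5)/21)*(1/79) + 1*(-1/78)) + 26) = 93*((((104/5)*(1/21))*(1/79) - 1/78) + 26) = 93*(((104/105)*(1/79) - 1/78) + 26) = 93*((104/8295 - 1/78) + 26) = 93*(-61/215670 + 26) = 93*(5607359/215670) = 173828129/71890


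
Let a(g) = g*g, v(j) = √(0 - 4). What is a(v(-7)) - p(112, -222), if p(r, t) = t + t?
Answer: 440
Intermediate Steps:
p(r, t) = 2*t
v(j) = 2*I (v(j) = √(-4) = 2*I)
a(g) = g²
a(v(-7)) - p(112, -222) = (2*I)² - 2*(-222) = -4 - 1*(-444) = -4 + 444 = 440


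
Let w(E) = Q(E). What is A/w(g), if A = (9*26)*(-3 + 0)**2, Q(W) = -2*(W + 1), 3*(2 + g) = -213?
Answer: 117/8 ≈ 14.625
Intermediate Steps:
g = -73 (g = -2 + (1/3)*(-213) = -2 - 71 = -73)
Q(W) = -2 - 2*W (Q(W) = -2*(1 + W) = -2 - 2*W)
w(E) = -2 - 2*E
A = 2106 (A = 234*(-3)**2 = 234*9 = 2106)
A/w(g) = 2106/(-2 - 2*(-73)) = 2106/(-2 + 146) = 2106/144 = 2106*(1/144) = 117/8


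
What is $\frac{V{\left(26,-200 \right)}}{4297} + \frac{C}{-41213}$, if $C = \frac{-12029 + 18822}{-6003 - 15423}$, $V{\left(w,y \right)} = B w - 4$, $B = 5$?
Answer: $\frac{111290936509}{3794378784186} \approx 0.02933$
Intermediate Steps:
$V{\left(w,y \right)} = -4 + 5 w$ ($V{\left(w,y \right)} = 5 w - 4 = -4 + 5 w$)
$C = - \frac{6793}{21426}$ ($C = \frac{6793}{-21426} = 6793 \left(- \frac{1}{21426}\right) = - \frac{6793}{21426} \approx -0.31704$)
$\frac{V{\left(26,-200 \right)}}{4297} + \frac{C}{-41213} = \frac{-4 + 5 \cdot 26}{4297} - \frac{6793}{21426 \left(-41213\right)} = \left(-4 + 130\right) \frac{1}{4297} - - \frac{6793}{883029738} = 126 \cdot \frac{1}{4297} + \frac{6793}{883029738} = \frac{126}{4297} + \frac{6793}{883029738} = \frac{111290936509}{3794378784186}$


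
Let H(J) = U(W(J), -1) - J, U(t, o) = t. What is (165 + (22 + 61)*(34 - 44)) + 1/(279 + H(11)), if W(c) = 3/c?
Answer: -1962404/2951 ≈ -665.00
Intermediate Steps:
H(J) = -J + 3/J (H(J) = 3/J - J = -J + 3/J)
(165 + (22 + 61)*(34 - 44)) + 1/(279 + H(11)) = (165 + (22 + 61)*(34 - 44)) + 1/(279 + (-1*11 + 3/11)) = (165 + 83*(-10)) + 1/(279 + (-11 + 3*(1/11))) = (165 - 830) + 1/(279 + (-11 + 3/11)) = -665 + 1/(279 - 118/11) = -665 + 1/(2951/11) = -665 + 11/2951 = -1962404/2951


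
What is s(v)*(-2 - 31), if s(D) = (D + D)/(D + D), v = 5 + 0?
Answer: -33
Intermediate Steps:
v = 5
s(D) = 1 (s(D) = (2*D)/((2*D)) = (2*D)*(1/(2*D)) = 1)
s(v)*(-2 - 31) = 1*(-2 - 31) = 1*(-33) = -33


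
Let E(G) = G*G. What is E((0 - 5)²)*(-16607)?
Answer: -10379375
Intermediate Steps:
E(G) = G²
E((0 - 5)²)*(-16607) = ((0 - 5)²)²*(-16607) = ((-5)²)²*(-16607) = 25²*(-16607) = 625*(-16607) = -10379375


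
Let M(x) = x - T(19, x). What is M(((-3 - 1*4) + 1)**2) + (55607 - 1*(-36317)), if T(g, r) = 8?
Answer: 91952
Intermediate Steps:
M(x) = -8 + x (M(x) = x - 1*8 = x - 8 = -8 + x)
M(((-3 - 1*4) + 1)**2) + (55607 - 1*(-36317)) = (-8 + ((-3 - 1*4) + 1)**2) + (55607 - 1*(-36317)) = (-8 + ((-3 - 4) + 1)**2) + (55607 + 36317) = (-8 + (-7 + 1)**2) + 91924 = (-8 + (-6)**2) + 91924 = (-8 + 36) + 91924 = 28 + 91924 = 91952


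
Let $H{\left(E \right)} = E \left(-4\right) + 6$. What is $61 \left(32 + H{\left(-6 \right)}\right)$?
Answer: $3782$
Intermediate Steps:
$H{\left(E \right)} = 6 - 4 E$ ($H{\left(E \right)} = - 4 E + 6 = 6 - 4 E$)
$61 \left(32 + H{\left(-6 \right)}\right) = 61 \left(32 + \left(6 - -24\right)\right) = 61 \left(32 + \left(6 + 24\right)\right) = 61 \left(32 + 30\right) = 61 \cdot 62 = 3782$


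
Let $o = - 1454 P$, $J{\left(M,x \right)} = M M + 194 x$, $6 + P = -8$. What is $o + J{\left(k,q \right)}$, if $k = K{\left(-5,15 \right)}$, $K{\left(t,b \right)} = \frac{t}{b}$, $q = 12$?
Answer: $\frac{204157}{9} \approx 22684.0$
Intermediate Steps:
$P = -14$ ($P = -6 - 8 = -14$)
$k = - \frac{1}{3}$ ($k = - \frac{5}{15} = \left(-5\right) \frac{1}{15} = - \frac{1}{3} \approx -0.33333$)
$J{\left(M,x \right)} = M^{2} + 194 x$
$o = 20356$ ($o = \left(-1454\right) \left(-14\right) = 20356$)
$o + J{\left(k,q \right)} = 20356 + \left(\left(- \frac{1}{3}\right)^{2} + 194 \cdot 12\right) = 20356 + \left(\frac{1}{9} + 2328\right) = 20356 + \frac{20953}{9} = \frac{204157}{9}$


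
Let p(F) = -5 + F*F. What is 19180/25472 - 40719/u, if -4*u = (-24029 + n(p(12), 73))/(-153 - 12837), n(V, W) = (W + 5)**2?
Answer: 2694648177319/22854752 ≈ 1.1790e+5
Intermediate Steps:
p(F) = -5 + F**2
n(V, W) = (5 + W)**2
u = -3589/10392 (u = -(-24029 + (5 + 73)**2)/(4*(-153 - 12837)) = -(-24029 + 78**2)/(4*(-12990)) = -(-24029 + 6084)*(-1)/(4*12990) = -(-17945)*(-1)/(4*12990) = -1/4*3589/2598 = -3589/10392 ≈ -0.34536)
19180/25472 - 40719/u = 19180/25472 - 40719/(-3589/10392) = 19180*(1/25472) - 40719*(-10392/3589) = 4795/6368 + 423151848/3589 = 2694648177319/22854752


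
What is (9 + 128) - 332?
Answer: -195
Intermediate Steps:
(9 + 128) - 332 = 137 - 332 = -195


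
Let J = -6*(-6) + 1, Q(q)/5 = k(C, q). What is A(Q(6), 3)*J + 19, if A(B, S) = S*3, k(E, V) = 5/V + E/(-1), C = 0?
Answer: 352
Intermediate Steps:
k(E, V) = -E + 5/V (k(E, V) = 5/V + E*(-1) = 5/V - E = -E + 5/V)
Q(q) = 25/q (Q(q) = 5*(-1*0 + 5/q) = 5*(0 + 5/q) = 5*(5/q) = 25/q)
A(B, S) = 3*S
J = 37 (J = 36 + 1 = 37)
A(Q(6), 3)*J + 19 = (3*3)*37 + 19 = 9*37 + 19 = 333 + 19 = 352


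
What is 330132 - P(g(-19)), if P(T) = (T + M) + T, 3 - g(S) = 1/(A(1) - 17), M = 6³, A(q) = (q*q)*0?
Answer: 5608468/17 ≈ 3.2991e+5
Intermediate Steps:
A(q) = 0 (A(q) = q²*0 = 0)
M = 216
g(S) = 52/17 (g(S) = 3 - 1/(0 - 17) = 3 - 1/(-17) = 3 - 1*(-1/17) = 3 + 1/17 = 52/17)
P(T) = 216 + 2*T (P(T) = (T + 216) + T = (216 + T) + T = 216 + 2*T)
330132 - P(g(-19)) = 330132 - (216 + 2*(52/17)) = 330132 - (216 + 104/17) = 330132 - 1*3776/17 = 330132 - 3776/17 = 5608468/17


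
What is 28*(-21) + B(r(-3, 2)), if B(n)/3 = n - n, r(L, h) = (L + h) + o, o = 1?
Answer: -588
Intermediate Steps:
r(L, h) = 1 + L + h (r(L, h) = (L + h) + 1 = 1 + L + h)
B(n) = 0 (B(n) = 3*(n - n) = 3*0 = 0)
28*(-21) + B(r(-3, 2)) = 28*(-21) + 0 = -588 + 0 = -588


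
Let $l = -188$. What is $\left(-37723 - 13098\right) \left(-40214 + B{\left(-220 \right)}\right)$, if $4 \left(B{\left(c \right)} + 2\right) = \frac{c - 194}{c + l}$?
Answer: $\frac{555914808743}{272} \approx 2.0438 \cdot 10^{9}$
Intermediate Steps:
$B{\left(c \right)} = -2 + \frac{-194 + c}{4 \left(-188 + c\right)}$ ($B{\left(c \right)} = -2 + \frac{\left(c - 194\right) \frac{1}{c - 188}}{4} = -2 + \frac{\left(-194 + c\right) \frac{1}{-188 + c}}{4} = -2 + \frac{\frac{1}{-188 + c} \left(-194 + c\right)}{4} = -2 + \frac{-194 + c}{4 \left(-188 + c\right)}$)
$\left(-37723 - 13098\right) \left(-40214 + B{\left(-220 \right)}\right) = \left(-37723 - 13098\right) \left(-40214 + \frac{1310 - -1540}{4 \left(-188 - 220\right)}\right) = - 50821 \left(-40214 + \frac{1310 + 1540}{4 \left(-408\right)}\right) = - 50821 \left(-40214 + \frac{1}{4} \left(- \frac{1}{408}\right) 2850\right) = - 50821 \left(-40214 - \frac{475}{272}\right) = \left(-50821\right) \left(- \frac{10938683}{272}\right) = \frac{555914808743}{272}$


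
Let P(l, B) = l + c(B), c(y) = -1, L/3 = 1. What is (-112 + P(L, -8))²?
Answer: 12100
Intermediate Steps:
L = 3 (L = 3*1 = 3)
P(l, B) = -1 + l (P(l, B) = l - 1 = -1 + l)
(-112 + P(L, -8))² = (-112 + (-1 + 3))² = (-112 + 2)² = (-110)² = 12100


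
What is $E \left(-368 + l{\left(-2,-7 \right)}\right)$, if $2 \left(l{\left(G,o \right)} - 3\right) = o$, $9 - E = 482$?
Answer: $\frac{348601}{2} \approx 1.743 \cdot 10^{5}$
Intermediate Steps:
$E = -473$ ($E = 9 - 482 = -473$)
$l{\left(G,o \right)} = 3 + \frac{o}{2}$
$E \left(-368 + l{\left(-2,-7 \right)}\right) = - 473 \left(-368 + \left(3 + \frac{1}{2} \left(-7\right)\right)\right) = - 473 \left(-368 + \left(3 - \frac{7}{2}\right)\right) = - 473 \left(-368 - \frac{1}{2}\right) = \left(-473\right) \left(- \frac{737}{2}\right) = \frac{348601}{2}$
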